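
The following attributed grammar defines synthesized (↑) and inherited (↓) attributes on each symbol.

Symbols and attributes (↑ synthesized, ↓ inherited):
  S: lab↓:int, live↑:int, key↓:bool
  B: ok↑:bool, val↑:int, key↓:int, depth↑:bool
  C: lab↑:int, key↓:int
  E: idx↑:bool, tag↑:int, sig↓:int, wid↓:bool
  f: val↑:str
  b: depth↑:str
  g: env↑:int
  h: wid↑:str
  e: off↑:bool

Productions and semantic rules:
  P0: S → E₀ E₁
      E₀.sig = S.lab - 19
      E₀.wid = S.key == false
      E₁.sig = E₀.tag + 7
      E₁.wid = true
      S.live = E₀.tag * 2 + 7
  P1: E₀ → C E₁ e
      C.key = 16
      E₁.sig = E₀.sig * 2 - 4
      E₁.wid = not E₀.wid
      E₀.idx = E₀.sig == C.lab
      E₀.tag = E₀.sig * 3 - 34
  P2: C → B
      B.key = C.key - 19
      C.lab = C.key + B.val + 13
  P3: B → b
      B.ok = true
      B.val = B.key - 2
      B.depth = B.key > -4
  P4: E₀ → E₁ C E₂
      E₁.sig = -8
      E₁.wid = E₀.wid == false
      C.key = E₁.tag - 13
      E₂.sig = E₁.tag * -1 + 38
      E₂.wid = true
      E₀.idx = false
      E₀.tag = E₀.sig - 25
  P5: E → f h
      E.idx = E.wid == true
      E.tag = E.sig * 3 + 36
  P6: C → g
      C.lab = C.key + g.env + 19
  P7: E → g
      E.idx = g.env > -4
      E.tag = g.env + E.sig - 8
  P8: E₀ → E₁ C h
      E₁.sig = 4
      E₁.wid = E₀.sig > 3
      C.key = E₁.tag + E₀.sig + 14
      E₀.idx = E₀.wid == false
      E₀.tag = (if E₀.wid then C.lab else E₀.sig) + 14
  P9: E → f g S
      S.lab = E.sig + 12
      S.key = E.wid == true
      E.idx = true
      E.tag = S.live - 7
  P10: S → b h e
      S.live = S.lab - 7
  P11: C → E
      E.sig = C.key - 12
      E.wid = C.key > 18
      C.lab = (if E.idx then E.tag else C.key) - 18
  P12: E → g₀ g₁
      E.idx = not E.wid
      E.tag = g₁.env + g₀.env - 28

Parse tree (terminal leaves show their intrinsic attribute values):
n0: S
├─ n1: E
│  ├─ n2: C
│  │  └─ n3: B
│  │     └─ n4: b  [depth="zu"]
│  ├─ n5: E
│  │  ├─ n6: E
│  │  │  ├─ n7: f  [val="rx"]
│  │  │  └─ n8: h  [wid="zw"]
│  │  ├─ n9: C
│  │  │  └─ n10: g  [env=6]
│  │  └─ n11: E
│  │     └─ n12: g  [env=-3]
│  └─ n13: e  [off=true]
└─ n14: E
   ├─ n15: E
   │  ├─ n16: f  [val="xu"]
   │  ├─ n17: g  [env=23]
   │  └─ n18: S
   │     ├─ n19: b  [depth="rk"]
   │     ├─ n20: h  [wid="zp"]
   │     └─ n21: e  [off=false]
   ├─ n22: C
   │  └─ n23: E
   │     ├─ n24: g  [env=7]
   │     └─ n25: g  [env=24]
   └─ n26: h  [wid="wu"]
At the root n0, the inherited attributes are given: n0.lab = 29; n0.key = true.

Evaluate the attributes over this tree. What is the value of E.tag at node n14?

1. n0.lab = 29  [given at root]
2. n0.key = true  [given at root]
3. n1.sig = 10  [S.lab - 19]
4. n1.wid = false  [S.key == false]
5. n2.key = 16  [16]
6. n3.key = -3  [C.key - 19]
7. n4.depth = "zu"  [terminal]
8. n3.ok = true  [true]
9. n3.val = -5  [B.key - 2]
10. n3.depth = true  [B.key > -4]
11. n2.lab = 24  [C.key + B.val + 13]
12. n5.sig = 16  [E₀.sig * 2 - 4]
13. n5.wid = true  [not E₀.wid]
14. n6.sig = -8  [-8]
15. n6.wid = false  [E₀.wid == false]
16. n7.val = "rx"  [terminal]
17. n8.wid = "zw"  [terminal]
18. n6.idx = false  [E.wid == true]
19. n6.tag = 12  [E.sig * 3 + 36]
20. n9.key = -1  [E₁.tag - 13]
21. n10.env = 6  [terminal]
22. n9.lab = 24  [C.key + g.env + 19]
23. n11.sig = 26  [E₁.tag * -1 + 38]
24. n11.wid = true  [true]
25. n12.env = -3  [terminal]
26. n11.idx = true  [g.env > -4]
27. n11.tag = 15  [g.env + E.sig - 8]
28. n5.idx = false  [false]
29. n5.tag = -9  [E₀.sig - 25]
30. n13.off = true  [terminal]
31. n1.idx = false  [E₀.sig == C.lab]
32. n1.tag = -4  [E₀.sig * 3 - 34]
33. n14.sig = 3  [E₀.tag + 7]
34. n14.wid = true  [true]
35. n15.sig = 4  [4]
36. n15.wid = false  [E₀.sig > 3]
37. n16.val = "xu"  [terminal]
38. n17.env = 23  [terminal]
39. n18.lab = 16  [E.sig + 12]
40. n18.key = false  [E.wid == true]
41. n19.depth = "rk"  [terminal]
42. n20.wid = "zp"  [terminal]
43. n21.off = false  [terminal]
44. n18.live = 9  [S.lab - 7]
45. n15.idx = true  [true]
46. n15.tag = 2  [S.live - 7]
47. n22.key = 19  [E₁.tag + E₀.sig + 14]
48. n23.sig = 7  [C.key - 12]
49. n23.wid = true  [C.key > 18]
50. n24.env = 7  [terminal]
51. n25.env = 24  [terminal]
52. n23.idx = false  [not E.wid]
53. n23.tag = 3  [g₁.env + g₀.env - 28]
54. n22.lab = 1  [(if E.idx then E.tag else C.key) - 18]
55. n26.wid = "wu"  [terminal]
56. n14.idx = false  [E₀.wid == false]
57. n14.tag = 15  [(if E₀.wid then C.lab else E₀.sig) + 14]
58. n0.live = -1  [E₀.tag * 2 + 7]

15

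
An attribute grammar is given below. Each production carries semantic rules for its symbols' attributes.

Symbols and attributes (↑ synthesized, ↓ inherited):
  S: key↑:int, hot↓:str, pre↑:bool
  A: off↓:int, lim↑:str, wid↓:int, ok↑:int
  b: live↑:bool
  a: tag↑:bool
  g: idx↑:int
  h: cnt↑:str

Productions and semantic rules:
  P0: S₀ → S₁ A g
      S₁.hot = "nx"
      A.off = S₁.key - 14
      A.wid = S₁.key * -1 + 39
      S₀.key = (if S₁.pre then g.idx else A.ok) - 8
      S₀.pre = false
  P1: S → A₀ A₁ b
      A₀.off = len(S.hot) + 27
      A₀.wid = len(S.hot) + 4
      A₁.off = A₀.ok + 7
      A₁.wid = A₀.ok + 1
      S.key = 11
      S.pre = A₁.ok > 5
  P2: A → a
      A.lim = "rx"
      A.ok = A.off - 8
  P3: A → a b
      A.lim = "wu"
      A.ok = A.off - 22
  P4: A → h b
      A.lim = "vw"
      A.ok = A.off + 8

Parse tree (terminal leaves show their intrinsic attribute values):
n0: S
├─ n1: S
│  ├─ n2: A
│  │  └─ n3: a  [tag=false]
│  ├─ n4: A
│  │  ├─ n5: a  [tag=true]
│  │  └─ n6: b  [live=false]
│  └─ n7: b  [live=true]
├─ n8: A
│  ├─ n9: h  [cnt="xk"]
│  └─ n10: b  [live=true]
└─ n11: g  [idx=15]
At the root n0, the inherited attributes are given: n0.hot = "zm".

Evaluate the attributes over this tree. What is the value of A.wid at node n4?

1. n0.hot = "zm"  [given at root]
2. n1.hot = "nx"  ["nx"]
3. n2.off = 29  [len(S.hot) + 27]
4. n2.wid = 6  [len(S.hot) + 4]
5. n3.tag = false  [terminal]
6. n2.lim = "rx"  ["rx"]
7. n2.ok = 21  [A.off - 8]
8. n4.off = 28  [A₀.ok + 7]
9. n4.wid = 22  [A₀.ok + 1]
10. n5.tag = true  [terminal]
11. n6.live = false  [terminal]
12. n4.lim = "wu"  ["wu"]
13. n4.ok = 6  [A.off - 22]
14. n7.live = true  [terminal]
15. n1.key = 11  [11]
16. n1.pre = true  [A₁.ok > 5]
17. n8.off = -3  [S₁.key - 14]
18. n8.wid = 28  [S₁.key * -1 + 39]
19. n9.cnt = "xk"  [terminal]
20. n10.live = true  [terminal]
21. n8.lim = "vw"  ["vw"]
22. n8.ok = 5  [A.off + 8]
23. n11.idx = 15  [terminal]
24. n0.key = 7  [(if S₁.pre then g.idx else A.ok) - 8]
25. n0.pre = false  [false]

22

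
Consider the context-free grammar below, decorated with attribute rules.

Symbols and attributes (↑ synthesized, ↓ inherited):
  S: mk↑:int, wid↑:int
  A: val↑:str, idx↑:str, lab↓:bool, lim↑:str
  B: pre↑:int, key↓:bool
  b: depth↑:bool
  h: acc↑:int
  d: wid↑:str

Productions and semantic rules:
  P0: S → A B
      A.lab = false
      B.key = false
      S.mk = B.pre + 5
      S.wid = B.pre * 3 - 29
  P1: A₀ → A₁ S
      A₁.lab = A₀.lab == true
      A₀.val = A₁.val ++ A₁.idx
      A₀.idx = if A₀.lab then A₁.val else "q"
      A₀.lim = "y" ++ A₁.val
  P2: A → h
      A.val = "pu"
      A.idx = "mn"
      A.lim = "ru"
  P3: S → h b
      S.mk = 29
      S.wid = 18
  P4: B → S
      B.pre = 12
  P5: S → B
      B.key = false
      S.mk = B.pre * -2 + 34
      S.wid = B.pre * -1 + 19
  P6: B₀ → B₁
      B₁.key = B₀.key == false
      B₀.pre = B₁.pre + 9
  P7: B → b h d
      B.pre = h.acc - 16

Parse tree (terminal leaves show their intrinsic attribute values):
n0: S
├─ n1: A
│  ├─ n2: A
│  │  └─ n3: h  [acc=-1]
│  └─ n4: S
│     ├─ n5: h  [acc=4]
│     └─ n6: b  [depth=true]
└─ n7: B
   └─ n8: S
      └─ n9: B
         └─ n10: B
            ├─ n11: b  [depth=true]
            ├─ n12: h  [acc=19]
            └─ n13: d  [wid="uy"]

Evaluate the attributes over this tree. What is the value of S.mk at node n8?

1. n1.lab = false  [false]
2. n2.lab = false  [A₀.lab == true]
3. n3.acc = -1  [terminal]
4. n2.val = "pu"  ["pu"]
5. n2.idx = "mn"  ["mn"]
6. n2.lim = "ru"  ["ru"]
7. n5.acc = 4  [terminal]
8. n6.depth = true  [terminal]
9. n4.mk = 29  [29]
10. n4.wid = 18  [18]
11. n1.val = "pumn"  [A₁.val ++ A₁.idx]
12. n1.idx = "q"  [if A₀.lab then A₁.val else "q"]
13. n1.lim = "ypu"  ["y" ++ A₁.val]
14. n7.key = false  [false]
15. n9.key = false  [false]
16. n10.key = true  [B₀.key == false]
17. n11.depth = true  [terminal]
18. n12.acc = 19  [terminal]
19. n13.wid = "uy"  [terminal]
20. n10.pre = 3  [h.acc - 16]
21. n9.pre = 12  [B₁.pre + 9]
22. n8.mk = 10  [B.pre * -2 + 34]
23. n8.wid = 7  [B.pre * -1 + 19]
24. n7.pre = 12  [12]
25. n0.mk = 17  [B.pre + 5]
26. n0.wid = 7  [B.pre * 3 - 29]

10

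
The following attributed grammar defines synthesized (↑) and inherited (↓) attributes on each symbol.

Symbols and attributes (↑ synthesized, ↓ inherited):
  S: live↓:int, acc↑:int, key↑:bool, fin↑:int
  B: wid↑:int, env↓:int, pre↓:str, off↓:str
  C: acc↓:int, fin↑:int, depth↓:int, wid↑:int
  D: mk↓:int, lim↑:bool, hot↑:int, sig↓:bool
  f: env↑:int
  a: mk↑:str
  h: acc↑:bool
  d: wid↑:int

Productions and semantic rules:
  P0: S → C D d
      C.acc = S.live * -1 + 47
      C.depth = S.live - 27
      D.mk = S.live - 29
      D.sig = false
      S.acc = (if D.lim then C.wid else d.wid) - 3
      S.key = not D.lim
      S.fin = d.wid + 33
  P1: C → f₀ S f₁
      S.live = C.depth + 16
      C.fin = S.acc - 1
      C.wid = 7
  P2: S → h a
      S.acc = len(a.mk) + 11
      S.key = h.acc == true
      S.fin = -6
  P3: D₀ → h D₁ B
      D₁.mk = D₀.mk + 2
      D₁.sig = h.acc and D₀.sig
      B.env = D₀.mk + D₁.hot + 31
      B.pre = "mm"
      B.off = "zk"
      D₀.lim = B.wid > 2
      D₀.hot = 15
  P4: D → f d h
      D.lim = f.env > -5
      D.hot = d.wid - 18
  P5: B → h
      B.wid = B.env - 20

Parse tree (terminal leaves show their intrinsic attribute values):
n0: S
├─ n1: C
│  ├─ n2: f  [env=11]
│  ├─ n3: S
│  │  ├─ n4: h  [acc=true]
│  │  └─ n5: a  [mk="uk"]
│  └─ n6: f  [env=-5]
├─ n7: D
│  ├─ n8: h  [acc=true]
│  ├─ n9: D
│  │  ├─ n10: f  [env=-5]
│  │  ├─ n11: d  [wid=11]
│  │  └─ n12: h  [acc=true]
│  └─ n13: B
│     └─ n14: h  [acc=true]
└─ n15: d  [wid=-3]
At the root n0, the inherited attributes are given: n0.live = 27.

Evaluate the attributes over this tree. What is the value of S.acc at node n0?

1. n0.live = 27  [given at root]
2. n1.acc = 20  [S.live * -1 + 47]
3. n1.depth = 0  [S.live - 27]
4. n2.env = 11  [terminal]
5. n3.live = 16  [C.depth + 16]
6. n4.acc = true  [terminal]
7. n5.mk = "uk"  [terminal]
8. n3.acc = 13  [len(a.mk) + 11]
9. n3.key = true  [h.acc == true]
10. n3.fin = -6  [-6]
11. n6.env = -5  [terminal]
12. n1.fin = 12  [S.acc - 1]
13. n1.wid = 7  [7]
14. n7.mk = -2  [S.live - 29]
15. n7.sig = false  [false]
16. n8.acc = true  [terminal]
17. n9.mk = 0  [D₀.mk + 2]
18. n9.sig = false  [h.acc and D₀.sig]
19. n10.env = -5  [terminal]
20. n11.wid = 11  [terminal]
21. n12.acc = true  [terminal]
22. n9.lim = false  [f.env > -5]
23. n9.hot = -7  [d.wid - 18]
24. n13.env = 22  [D₀.mk + D₁.hot + 31]
25. n13.pre = "mm"  ["mm"]
26. n13.off = "zk"  ["zk"]
27. n14.acc = true  [terminal]
28. n13.wid = 2  [B.env - 20]
29. n7.lim = false  [B.wid > 2]
30. n7.hot = 15  [15]
31. n15.wid = -3  [terminal]
32. n0.acc = -6  [(if D.lim then C.wid else d.wid) - 3]
33. n0.key = true  [not D.lim]
34. n0.fin = 30  [d.wid + 33]

-6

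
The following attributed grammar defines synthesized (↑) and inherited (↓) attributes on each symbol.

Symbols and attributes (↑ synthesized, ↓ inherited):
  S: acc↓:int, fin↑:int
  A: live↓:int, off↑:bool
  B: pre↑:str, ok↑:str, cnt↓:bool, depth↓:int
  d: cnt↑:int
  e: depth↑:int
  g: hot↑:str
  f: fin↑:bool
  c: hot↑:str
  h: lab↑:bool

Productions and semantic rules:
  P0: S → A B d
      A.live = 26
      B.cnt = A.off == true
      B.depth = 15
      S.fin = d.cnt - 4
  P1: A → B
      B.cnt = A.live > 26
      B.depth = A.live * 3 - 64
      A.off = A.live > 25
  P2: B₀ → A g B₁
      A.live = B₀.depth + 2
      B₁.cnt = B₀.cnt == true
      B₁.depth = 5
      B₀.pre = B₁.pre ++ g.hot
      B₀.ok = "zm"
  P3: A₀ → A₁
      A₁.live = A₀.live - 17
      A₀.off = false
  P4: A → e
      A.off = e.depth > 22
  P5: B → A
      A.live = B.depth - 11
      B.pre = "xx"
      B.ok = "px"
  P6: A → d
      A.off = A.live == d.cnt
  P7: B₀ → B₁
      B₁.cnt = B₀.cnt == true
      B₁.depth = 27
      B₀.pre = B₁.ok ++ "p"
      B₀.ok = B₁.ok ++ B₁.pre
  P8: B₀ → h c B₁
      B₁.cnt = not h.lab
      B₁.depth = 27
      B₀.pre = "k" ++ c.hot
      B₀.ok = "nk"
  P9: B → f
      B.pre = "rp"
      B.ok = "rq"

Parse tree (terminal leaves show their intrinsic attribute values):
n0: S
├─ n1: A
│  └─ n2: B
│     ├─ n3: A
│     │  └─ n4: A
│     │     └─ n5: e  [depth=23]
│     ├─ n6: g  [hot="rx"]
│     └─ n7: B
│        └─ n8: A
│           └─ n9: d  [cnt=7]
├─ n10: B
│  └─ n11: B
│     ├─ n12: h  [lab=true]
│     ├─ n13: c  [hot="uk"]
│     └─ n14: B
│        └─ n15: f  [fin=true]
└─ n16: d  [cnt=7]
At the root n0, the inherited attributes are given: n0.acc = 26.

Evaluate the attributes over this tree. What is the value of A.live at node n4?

-1

1. n0.acc = 26  [given at root]
2. n1.live = 26  [26]
3. n2.cnt = false  [A.live > 26]
4. n2.depth = 14  [A.live * 3 - 64]
5. n3.live = 16  [B₀.depth + 2]
6. n4.live = -1  [A₀.live - 17]
7. n5.depth = 23  [terminal]
8. n4.off = true  [e.depth > 22]
9. n3.off = false  [false]
10. n6.hot = "rx"  [terminal]
11. n7.cnt = false  [B₀.cnt == true]
12. n7.depth = 5  [5]
13. n8.live = -6  [B.depth - 11]
14. n9.cnt = 7  [terminal]
15. n8.off = false  [A.live == d.cnt]
16. n7.pre = "xx"  ["xx"]
17. n7.ok = "px"  ["px"]
18. n2.pre = "xxrx"  [B₁.pre ++ g.hot]
19. n2.ok = "zm"  ["zm"]
20. n1.off = true  [A.live > 25]
21. n10.cnt = true  [A.off == true]
22. n10.depth = 15  [15]
23. n11.cnt = true  [B₀.cnt == true]
24. n11.depth = 27  [27]
25. n12.lab = true  [terminal]
26. n13.hot = "uk"  [terminal]
27. n14.cnt = false  [not h.lab]
28. n14.depth = 27  [27]
29. n15.fin = true  [terminal]
30. n14.pre = "rp"  ["rp"]
31. n14.ok = "rq"  ["rq"]
32. n11.pre = "kuk"  ["k" ++ c.hot]
33. n11.ok = "nk"  ["nk"]
34. n10.pre = "nkp"  [B₁.ok ++ "p"]
35. n10.ok = "nkkuk"  [B₁.ok ++ B₁.pre]
36. n16.cnt = 7  [terminal]
37. n0.fin = 3  [d.cnt - 4]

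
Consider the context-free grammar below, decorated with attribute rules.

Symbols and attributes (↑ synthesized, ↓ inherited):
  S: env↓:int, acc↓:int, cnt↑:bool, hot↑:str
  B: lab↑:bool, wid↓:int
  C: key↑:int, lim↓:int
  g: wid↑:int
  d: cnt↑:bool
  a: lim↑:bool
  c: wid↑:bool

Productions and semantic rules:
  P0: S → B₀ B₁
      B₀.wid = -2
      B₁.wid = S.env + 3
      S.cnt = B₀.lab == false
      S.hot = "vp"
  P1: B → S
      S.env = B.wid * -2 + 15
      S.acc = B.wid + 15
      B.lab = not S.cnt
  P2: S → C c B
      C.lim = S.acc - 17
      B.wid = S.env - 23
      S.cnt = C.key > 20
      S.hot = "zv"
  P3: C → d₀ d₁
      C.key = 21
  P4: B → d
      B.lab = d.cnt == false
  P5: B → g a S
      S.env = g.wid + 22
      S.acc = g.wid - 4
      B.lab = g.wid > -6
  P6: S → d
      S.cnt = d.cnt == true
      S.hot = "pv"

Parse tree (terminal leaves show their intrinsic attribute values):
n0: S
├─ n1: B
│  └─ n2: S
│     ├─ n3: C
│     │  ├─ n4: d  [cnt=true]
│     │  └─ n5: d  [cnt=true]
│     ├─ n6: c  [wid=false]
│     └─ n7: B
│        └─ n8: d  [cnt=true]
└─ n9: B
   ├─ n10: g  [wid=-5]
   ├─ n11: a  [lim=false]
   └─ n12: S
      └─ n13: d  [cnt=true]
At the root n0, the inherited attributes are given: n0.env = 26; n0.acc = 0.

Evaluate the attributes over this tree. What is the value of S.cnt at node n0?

1. n0.env = 26  [given at root]
2. n0.acc = 0  [given at root]
3. n1.wid = -2  [-2]
4. n2.env = 19  [B.wid * -2 + 15]
5. n2.acc = 13  [B.wid + 15]
6. n3.lim = -4  [S.acc - 17]
7. n4.cnt = true  [terminal]
8. n5.cnt = true  [terminal]
9. n3.key = 21  [21]
10. n6.wid = false  [terminal]
11. n7.wid = -4  [S.env - 23]
12. n8.cnt = true  [terminal]
13. n7.lab = false  [d.cnt == false]
14. n2.cnt = true  [C.key > 20]
15. n2.hot = "zv"  ["zv"]
16. n1.lab = false  [not S.cnt]
17. n9.wid = 29  [S.env + 3]
18. n10.wid = -5  [terminal]
19. n11.lim = false  [terminal]
20. n12.env = 17  [g.wid + 22]
21. n12.acc = -9  [g.wid - 4]
22. n13.cnt = true  [terminal]
23. n12.cnt = true  [d.cnt == true]
24. n12.hot = "pv"  ["pv"]
25. n9.lab = true  [g.wid > -6]
26. n0.cnt = true  [B₀.lab == false]
27. n0.hot = "vp"  ["vp"]

true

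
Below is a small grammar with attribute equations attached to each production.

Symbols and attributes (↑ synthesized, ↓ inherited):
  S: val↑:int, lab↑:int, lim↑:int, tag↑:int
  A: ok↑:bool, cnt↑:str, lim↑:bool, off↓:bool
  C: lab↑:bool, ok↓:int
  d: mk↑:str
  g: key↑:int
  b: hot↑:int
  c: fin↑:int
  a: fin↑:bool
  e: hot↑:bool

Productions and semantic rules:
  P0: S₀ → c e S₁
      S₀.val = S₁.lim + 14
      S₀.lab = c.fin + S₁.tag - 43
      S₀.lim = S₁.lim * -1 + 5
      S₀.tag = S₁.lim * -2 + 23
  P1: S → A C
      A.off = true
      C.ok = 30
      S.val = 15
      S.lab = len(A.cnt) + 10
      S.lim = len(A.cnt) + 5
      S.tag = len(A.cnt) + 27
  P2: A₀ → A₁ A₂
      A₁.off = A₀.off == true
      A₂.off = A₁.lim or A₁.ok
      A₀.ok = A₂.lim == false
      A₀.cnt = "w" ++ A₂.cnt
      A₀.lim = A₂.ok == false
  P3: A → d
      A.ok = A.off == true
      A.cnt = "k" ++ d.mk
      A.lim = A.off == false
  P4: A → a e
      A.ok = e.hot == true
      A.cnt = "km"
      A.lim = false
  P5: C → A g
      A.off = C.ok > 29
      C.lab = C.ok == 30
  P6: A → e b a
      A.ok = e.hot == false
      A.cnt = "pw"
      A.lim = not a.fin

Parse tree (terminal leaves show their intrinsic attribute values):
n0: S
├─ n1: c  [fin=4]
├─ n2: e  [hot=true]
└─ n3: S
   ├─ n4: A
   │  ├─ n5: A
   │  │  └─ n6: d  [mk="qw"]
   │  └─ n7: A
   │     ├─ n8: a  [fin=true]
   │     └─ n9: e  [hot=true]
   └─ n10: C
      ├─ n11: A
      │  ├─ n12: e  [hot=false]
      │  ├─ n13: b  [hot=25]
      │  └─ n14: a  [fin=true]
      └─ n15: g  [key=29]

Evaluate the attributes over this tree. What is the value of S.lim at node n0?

1. n1.fin = 4  [terminal]
2. n2.hot = true  [terminal]
3. n4.off = true  [true]
4. n5.off = true  [A₀.off == true]
5. n6.mk = "qw"  [terminal]
6. n5.ok = true  [A.off == true]
7. n5.cnt = "kqw"  ["k" ++ d.mk]
8. n5.lim = false  [A.off == false]
9. n7.off = true  [A₁.lim or A₁.ok]
10. n8.fin = true  [terminal]
11. n9.hot = true  [terminal]
12. n7.ok = true  [e.hot == true]
13. n7.cnt = "km"  ["km"]
14. n7.lim = false  [false]
15. n4.ok = true  [A₂.lim == false]
16. n4.cnt = "wkm"  ["w" ++ A₂.cnt]
17. n4.lim = false  [A₂.ok == false]
18. n10.ok = 30  [30]
19. n11.off = true  [C.ok > 29]
20. n12.hot = false  [terminal]
21. n13.hot = 25  [terminal]
22. n14.fin = true  [terminal]
23. n11.ok = true  [e.hot == false]
24. n11.cnt = "pw"  ["pw"]
25. n11.lim = false  [not a.fin]
26. n15.key = 29  [terminal]
27. n10.lab = true  [C.ok == 30]
28. n3.val = 15  [15]
29. n3.lab = 13  [len(A.cnt) + 10]
30. n3.lim = 8  [len(A.cnt) + 5]
31. n3.tag = 30  [len(A.cnt) + 27]
32. n0.val = 22  [S₁.lim + 14]
33. n0.lab = -9  [c.fin + S₁.tag - 43]
34. n0.lim = -3  [S₁.lim * -1 + 5]
35. n0.tag = 7  [S₁.lim * -2 + 23]

-3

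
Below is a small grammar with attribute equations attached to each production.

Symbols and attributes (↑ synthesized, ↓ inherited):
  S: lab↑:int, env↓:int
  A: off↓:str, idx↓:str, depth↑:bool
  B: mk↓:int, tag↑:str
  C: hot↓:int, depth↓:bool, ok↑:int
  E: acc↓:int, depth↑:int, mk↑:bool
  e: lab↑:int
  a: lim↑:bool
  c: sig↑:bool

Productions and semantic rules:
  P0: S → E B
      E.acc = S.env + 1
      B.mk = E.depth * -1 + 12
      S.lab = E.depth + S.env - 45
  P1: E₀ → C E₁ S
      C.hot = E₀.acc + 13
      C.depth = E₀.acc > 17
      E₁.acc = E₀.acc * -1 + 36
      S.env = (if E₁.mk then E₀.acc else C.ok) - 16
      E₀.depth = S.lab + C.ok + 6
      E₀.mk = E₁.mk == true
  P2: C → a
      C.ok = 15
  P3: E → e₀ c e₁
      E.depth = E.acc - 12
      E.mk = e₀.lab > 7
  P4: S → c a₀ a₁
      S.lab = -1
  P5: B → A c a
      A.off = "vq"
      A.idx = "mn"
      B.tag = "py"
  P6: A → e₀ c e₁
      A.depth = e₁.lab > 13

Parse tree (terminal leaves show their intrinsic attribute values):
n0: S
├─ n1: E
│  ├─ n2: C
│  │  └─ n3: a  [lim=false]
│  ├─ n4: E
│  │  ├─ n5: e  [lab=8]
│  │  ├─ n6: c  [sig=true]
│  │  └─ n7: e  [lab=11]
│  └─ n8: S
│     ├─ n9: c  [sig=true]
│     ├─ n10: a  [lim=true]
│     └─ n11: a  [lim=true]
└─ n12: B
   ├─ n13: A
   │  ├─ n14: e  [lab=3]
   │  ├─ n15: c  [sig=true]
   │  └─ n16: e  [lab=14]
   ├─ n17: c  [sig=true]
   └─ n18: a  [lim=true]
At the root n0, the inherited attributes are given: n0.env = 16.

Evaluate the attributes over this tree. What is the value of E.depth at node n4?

1. n0.env = 16  [given at root]
2. n1.acc = 17  [S.env + 1]
3. n2.hot = 30  [E₀.acc + 13]
4. n2.depth = false  [E₀.acc > 17]
5. n3.lim = false  [terminal]
6. n2.ok = 15  [15]
7. n4.acc = 19  [E₀.acc * -1 + 36]
8. n5.lab = 8  [terminal]
9. n6.sig = true  [terminal]
10. n7.lab = 11  [terminal]
11. n4.depth = 7  [E.acc - 12]
12. n4.mk = true  [e₀.lab > 7]
13. n8.env = 1  [(if E₁.mk then E₀.acc else C.ok) - 16]
14. n9.sig = true  [terminal]
15. n10.lim = true  [terminal]
16. n11.lim = true  [terminal]
17. n8.lab = -1  [-1]
18. n1.depth = 20  [S.lab + C.ok + 6]
19. n1.mk = true  [E₁.mk == true]
20. n12.mk = -8  [E.depth * -1 + 12]
21. n13.off = "vq"  ["vq"]
22. n13.idx = "mn"  ["mn"]
23. n14.lab = 3  [terminal]
24. n15.sig = true  [terminal]
25. n16.lab = 14  [terminal]
26. n13.depth = true  [e₁.lab > 13]
27. n17.sig = true  [terminal]
28. n18.lim = true  [terminal]
29. n12.tag = "py"  ["py"]
30. n0.lab = -9  [E.depth + S.env - 45]

7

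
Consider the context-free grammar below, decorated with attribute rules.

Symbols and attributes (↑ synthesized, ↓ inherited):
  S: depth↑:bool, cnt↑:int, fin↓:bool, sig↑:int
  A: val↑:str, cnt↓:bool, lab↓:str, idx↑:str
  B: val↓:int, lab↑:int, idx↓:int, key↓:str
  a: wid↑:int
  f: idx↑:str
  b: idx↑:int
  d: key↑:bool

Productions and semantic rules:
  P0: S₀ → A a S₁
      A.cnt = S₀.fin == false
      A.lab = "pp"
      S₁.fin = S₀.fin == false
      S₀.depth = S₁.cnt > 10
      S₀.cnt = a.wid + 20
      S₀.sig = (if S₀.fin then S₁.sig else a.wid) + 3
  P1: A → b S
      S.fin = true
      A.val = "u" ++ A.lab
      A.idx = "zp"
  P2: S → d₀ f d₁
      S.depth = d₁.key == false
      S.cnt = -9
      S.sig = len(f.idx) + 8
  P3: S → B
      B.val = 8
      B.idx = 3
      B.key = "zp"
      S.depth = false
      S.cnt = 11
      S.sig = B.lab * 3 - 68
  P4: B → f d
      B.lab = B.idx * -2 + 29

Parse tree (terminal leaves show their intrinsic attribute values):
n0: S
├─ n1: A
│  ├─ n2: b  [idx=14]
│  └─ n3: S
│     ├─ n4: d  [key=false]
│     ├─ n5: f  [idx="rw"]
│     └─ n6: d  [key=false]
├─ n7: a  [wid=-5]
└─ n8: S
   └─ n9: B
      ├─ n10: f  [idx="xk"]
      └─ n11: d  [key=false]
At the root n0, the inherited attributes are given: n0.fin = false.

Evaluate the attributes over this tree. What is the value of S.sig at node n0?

1. n0.fin = false  [given at root]
2. n1.cnt = true  [S₀.fin == false]
3. n1.lab = "pp"  ["pp"]
4. n2.idx = 14  [terminal]
5. n3.fin = true  [true]
6. n4.key = false  [terminal]
7. n5.idx = "rw"  [terminal]
8. n6.key = false  [terminal]
9. n3.depth = true  [d₁.key == false]
10. n3.cnt = -9  [-9]
11. n3.sig = 10  [len(f.idx) + 8]
12. n1.val = "upp"  ["u" ++ A.lab]
13. n1.idx = "zp"  ["zp"]
14. n7.wid = -5  [terminal]
15. n8.fin = true  [S₀.fin == false]
16. n9.val = 8  [8]
17. n9.idx = 3  [3]
18. n9.key = "zp"  ["zp"]
19. n10.idx = "xk"  [terminal]
20. n11.key = false  [terminal]
21. n9.lab = 23  [B.idx * -2 + 29]
22. n8.depth = false  [false]
23. n8.cnt = 11  [11]
24. n8.sig = 1  [B.lab * 3 - 68]
25. n0.depth = true  [S₁.cnt > 10]
26. n0.cnt = 15  [a.wid + 20]
27. n0.sig = -2  [(if S₀.fin then S₁.sig else a.wid) + 3]

-2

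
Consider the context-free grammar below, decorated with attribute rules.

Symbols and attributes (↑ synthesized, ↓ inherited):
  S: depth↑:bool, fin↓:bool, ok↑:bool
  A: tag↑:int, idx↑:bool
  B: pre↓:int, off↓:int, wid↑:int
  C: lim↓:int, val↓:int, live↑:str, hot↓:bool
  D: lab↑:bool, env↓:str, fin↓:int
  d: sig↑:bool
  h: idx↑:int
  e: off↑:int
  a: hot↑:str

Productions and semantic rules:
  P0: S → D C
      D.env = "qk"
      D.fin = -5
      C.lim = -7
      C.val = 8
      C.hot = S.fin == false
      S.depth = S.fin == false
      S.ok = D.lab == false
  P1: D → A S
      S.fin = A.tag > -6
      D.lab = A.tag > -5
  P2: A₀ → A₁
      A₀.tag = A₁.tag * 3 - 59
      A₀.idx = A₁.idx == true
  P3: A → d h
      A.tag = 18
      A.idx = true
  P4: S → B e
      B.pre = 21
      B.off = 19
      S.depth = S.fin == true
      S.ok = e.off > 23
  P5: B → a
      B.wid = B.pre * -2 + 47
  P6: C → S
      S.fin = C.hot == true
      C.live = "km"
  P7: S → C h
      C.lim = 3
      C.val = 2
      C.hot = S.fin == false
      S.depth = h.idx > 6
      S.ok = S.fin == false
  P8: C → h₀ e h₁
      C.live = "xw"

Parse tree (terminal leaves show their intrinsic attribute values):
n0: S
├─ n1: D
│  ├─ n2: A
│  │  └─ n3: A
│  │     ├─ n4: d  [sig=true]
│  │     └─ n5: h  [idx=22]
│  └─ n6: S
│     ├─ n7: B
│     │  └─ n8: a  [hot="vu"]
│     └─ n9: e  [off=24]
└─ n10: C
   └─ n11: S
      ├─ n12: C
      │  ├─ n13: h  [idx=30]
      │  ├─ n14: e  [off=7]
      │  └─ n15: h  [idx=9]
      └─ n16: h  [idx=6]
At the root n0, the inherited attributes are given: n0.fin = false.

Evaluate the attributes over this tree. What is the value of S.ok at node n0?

true

1. n0.fin = false  [given at root]
2. n1.env = "qk"  ["qk"]
3. n1.fin = -5  [-5]
4. n4.sig = true  [terminal]
5. n5.idx = 22  [terminal]
6. n3.tag = 18  [18]
7. n3.idx = true  [true]
8. n2.tag = -5  [A₁.tag * 3 - 59]
9. n2.idx = true  [A₁.idx == true]
10. n6.fin = true  [A.tag > -6]
11. n7.pre = 21  [21]
12. n7.off = 19  [19]
13. n8.hot = "vu"  [terminal]
14. n7.wid = 5  [B.pre * -2 + 47]
15. n9.off = 24  [terminal]
16. n6.depth = true  [S.fin == true]
17. n6.ok = true  [e.off > 23]
18. n1.lab = false  [A.tag > -5]
19. n10.lim = -7  [-7]
20. n10.val = 8  [8]
21. n10.hot = true  [S.fin == false]
22. n11.fin = true  [C.hot == true]
23. n12.lim = 3  [3]
24. n12.val = 2  [2]
25. n12.hot = false  [S.fin == false]
26. n13.idx = 30  [terminal]
27. n14.off = 7  [terminal]
28. n15.idx = 9  [terminal]
29. n12.live = "xw"  ["xw"]
30. n16.idx = 6  [terminal]
31. n11.depth = false  [h.idx > 6]
32. n11.ok = false  [S.fin == false]
33. n10.live = "km"  ["km"]
34. n0.depth = true  [S.fin == false]
35. n0.ok = true  [D.lab == false]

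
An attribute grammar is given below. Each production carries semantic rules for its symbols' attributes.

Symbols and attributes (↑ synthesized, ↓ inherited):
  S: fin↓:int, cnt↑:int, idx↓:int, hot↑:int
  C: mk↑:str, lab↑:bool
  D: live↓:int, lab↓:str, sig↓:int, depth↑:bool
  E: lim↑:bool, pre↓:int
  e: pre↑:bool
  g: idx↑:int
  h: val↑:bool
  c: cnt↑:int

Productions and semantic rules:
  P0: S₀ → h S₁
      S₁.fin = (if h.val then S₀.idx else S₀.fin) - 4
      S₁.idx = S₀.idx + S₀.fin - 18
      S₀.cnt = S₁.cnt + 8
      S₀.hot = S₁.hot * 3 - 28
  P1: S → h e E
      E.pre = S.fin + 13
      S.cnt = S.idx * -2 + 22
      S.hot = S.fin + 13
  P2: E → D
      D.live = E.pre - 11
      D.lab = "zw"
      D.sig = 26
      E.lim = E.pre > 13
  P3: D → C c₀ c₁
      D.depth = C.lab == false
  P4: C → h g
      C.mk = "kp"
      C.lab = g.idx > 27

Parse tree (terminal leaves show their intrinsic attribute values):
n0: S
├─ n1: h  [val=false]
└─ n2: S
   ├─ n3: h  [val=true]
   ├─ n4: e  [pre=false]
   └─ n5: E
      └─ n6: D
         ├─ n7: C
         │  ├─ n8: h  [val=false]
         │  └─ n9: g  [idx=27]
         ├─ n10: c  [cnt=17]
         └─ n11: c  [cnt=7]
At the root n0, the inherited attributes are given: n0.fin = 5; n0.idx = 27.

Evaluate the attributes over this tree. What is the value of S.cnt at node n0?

1. n0.fin = 5  [given at root]
2. n0.idx = 27  [given at root]
3. n1.val = false  [terminal]
4. n2.fin = 1  [(if h.val then S₀.idx else S₀.fin) - 4]
5. n2.idx = 14  [S₀.idx + S₀.fin - 18]
6. n3.val = true  [terminal]
7. n4.pre = false  [terminal]
8. n5.pre = 14  [S.fin + 13]
9. n6.live = 3  [E.pre - 11]
10. n6.lab = "zw"  ["zw"]
11. n6.sig = 26  [26]
12. n8.val = false  [terminal]
13. n9.idx = 27  [terminal]
14. n7.mk = "kp"  ["kp"]
15. n7.lab = false  [g.idx > 27]
16. n10.cnt = 17  [terminal]
17. n11.cnt = 7  [terminal]
18. n6.depth = true  [C.lab == false]
19. n5.lim = true  [E.pre > 13]
20. n2.cnt = -6  [S.idx * -2 + 22]
21. n2.hot = 14  [S.fin + 13]
22. n0.cnt = 2  [S₁.cnt + 8]
23. n0.hot = 14  [S₁.hot * 3 - 28]

2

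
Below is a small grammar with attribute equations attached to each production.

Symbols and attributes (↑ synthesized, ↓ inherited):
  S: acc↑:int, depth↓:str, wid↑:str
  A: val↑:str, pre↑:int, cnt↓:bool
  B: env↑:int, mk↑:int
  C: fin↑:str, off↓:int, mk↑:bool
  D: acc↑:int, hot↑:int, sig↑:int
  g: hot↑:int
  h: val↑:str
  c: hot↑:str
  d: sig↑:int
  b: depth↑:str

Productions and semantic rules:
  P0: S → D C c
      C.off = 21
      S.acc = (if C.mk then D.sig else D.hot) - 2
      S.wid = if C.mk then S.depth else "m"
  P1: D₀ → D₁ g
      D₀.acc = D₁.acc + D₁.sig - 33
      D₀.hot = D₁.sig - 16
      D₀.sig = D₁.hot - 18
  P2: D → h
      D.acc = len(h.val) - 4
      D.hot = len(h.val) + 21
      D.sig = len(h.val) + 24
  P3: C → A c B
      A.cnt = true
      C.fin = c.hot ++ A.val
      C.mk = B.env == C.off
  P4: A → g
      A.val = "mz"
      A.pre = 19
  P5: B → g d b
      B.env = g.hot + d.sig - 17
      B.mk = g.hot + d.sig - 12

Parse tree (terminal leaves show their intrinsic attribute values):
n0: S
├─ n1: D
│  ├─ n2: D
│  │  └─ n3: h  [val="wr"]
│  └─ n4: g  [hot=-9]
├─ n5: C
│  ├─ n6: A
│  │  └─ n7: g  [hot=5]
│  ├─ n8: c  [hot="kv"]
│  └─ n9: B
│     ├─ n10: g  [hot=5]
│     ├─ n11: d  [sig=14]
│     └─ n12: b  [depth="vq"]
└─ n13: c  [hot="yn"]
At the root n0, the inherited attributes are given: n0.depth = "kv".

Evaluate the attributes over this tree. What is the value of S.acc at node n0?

8

1. n0.depth = "kv"  [given at root]
2. n3.val = "wr"  [terminal]
3. n2.acc = -2  [len(h.val) - 4]
4. n2.hot = 23  [len(h.val) + 21]
5. n2.sig = 26  [len(h.val) + 24]
6. n4.hot = -9  [terminal]
7. n1.acc = -9  [D₁.acc + D₁.sig - 33]
8. n1.hot = 10  [D₁.sig - 16]
9. n1.sig = 5  [D₁.hot - 18]
10. n5.off = 21  [21]
11. n6.cnt = true  [true]
12. n7.hot = 5  [terminal]
13. n6.val = "mz"  ["mz"]
14. n6.pre = 19  [19]
15. n8.hot = "kv"  [terminal]
16. n10.hot = 5  [terminal]
17. n11.sig = 14  [terminal]
18. n12.depth = "vq"  [terminal]
19. n9.env = 2  [g.hot + d.sig - 17]
20. n9.mk = 7  [g.hot + d.sig - 12]
21. n5.fin = "kvmz"  [c.hot ++ A.val]
22. n5.mk = false  [B.env == C.off]
23. n13.hot = "yn"  [terminal]
24. n0.acc = 8  [(if C.mk then D.sig else D.hot) - 2]
25. n0.wid = "m"  [if C.mk then S.depth else "m"]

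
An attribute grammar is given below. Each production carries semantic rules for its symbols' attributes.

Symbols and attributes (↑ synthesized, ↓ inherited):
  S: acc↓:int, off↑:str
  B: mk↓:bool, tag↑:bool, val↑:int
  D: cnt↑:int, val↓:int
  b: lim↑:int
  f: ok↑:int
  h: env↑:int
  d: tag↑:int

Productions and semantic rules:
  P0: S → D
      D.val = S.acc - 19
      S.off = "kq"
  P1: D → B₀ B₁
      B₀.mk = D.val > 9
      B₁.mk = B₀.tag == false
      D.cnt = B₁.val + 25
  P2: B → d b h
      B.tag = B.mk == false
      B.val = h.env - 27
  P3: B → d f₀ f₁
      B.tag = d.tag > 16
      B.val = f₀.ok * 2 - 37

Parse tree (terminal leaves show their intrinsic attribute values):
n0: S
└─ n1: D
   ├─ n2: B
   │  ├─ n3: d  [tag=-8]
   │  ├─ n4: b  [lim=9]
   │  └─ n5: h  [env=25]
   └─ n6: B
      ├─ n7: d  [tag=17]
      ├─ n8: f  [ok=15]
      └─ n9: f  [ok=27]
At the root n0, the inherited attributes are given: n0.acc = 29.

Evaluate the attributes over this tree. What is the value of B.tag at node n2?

1. n0.acc = 29  [given at root]
2. n1.val = 10  [S.acc - 19]
3. n2.mk = true  [D.val > 9]
4. n3.tag = -8  [terminal]
5. n4.lim = 9  [terminal]
6. n5.env = 25  [terminal]
7. n2.tag = false  [B.mk == false]
8. n2.val = -2  [h.env - 27]
9. n6.mk = true  [B₀.tag == false]
10. n7.tag = 17  [terminal]
11. n8.ok = 15  [terminal]
12. n9.ok = 27  [terminal]
13. n6.tag = true  [d.tag > 16]
14. n6.val = -7  [f₀.ok * 2 - 37]
15. n1.cnt = 18  [B₁.val + 25]
16. n0.off = "kq"  ["kq"]

false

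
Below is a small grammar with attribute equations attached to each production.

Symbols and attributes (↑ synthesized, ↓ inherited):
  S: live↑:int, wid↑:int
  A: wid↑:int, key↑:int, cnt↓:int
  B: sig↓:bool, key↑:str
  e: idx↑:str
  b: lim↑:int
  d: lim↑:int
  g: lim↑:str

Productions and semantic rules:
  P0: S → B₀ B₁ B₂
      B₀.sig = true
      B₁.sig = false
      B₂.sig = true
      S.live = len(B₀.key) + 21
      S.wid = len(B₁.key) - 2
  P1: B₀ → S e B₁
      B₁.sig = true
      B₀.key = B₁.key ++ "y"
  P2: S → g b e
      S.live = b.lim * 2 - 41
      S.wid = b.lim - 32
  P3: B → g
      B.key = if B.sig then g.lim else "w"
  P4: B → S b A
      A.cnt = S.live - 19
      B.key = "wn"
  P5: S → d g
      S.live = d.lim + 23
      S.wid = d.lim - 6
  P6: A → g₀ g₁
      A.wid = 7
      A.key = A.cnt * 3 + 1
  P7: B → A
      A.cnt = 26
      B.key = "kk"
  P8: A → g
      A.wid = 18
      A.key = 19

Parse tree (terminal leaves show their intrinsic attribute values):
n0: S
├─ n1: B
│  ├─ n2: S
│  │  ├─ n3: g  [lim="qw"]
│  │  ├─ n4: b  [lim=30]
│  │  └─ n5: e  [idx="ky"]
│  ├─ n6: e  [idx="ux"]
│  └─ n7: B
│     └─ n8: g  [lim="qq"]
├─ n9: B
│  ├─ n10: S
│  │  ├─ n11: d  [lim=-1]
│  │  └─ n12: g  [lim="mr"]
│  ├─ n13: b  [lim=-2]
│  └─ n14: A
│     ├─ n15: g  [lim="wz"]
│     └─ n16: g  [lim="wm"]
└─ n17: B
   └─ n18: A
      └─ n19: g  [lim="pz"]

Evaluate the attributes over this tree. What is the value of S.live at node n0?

1. n1.sig = true  [true]
2. n3.lim = "qw"  [terminal]
3. n4.lim = 30  [terminal]
4. n5.idx = "ky"  [terminal]
5. n2.live = 19  [b.lim * 2 - 41]
6. n2.wid = -2  [b.lim - 32]
7. n6.idx = "ux"  [terminal]
8. n7.sig = true  [true]
9. n8.lim = "qq"  [terminal]
10. n7.key = "qq"  [if B.sig then g.lim else "w"]
11. n1.key = "qqy"  [B₁.key ++ "y"]
12. n9.sig = false  [false]
13. n11.lim = -1  [terminal]
14. n12.lim = "mr"  [terminal]
15. n10.live = 22  [d.lim + 23]
16. n10.wid = -7  [d.lim - 6]
17. n13.lim = -2  [terminal]
18. n14.cnt = 3  [S.live - 19]
19. n15.lim = "wz"  [terminal]
20. n16.lim = "wm"  [terminal]
21. n14.wid = 7  [7]
22. n14.key = 10  [A.cnt * 3 + 1]
23. n9.key = "wn"  ["wn"]
24. n17.sig = true  [true]
25. n18.cnt = 26  [26]
26. n19.lim = "pz"  [terminal]
27. n18.wid = 18  [18]
28. n18.key = 19  [19]
29. n17.key = "kk"  ["kk"]
30. n0.live = 24  [len(B₀.key) + 21]
31. n0.wid = 0  [len(B₁.key) - 2]

24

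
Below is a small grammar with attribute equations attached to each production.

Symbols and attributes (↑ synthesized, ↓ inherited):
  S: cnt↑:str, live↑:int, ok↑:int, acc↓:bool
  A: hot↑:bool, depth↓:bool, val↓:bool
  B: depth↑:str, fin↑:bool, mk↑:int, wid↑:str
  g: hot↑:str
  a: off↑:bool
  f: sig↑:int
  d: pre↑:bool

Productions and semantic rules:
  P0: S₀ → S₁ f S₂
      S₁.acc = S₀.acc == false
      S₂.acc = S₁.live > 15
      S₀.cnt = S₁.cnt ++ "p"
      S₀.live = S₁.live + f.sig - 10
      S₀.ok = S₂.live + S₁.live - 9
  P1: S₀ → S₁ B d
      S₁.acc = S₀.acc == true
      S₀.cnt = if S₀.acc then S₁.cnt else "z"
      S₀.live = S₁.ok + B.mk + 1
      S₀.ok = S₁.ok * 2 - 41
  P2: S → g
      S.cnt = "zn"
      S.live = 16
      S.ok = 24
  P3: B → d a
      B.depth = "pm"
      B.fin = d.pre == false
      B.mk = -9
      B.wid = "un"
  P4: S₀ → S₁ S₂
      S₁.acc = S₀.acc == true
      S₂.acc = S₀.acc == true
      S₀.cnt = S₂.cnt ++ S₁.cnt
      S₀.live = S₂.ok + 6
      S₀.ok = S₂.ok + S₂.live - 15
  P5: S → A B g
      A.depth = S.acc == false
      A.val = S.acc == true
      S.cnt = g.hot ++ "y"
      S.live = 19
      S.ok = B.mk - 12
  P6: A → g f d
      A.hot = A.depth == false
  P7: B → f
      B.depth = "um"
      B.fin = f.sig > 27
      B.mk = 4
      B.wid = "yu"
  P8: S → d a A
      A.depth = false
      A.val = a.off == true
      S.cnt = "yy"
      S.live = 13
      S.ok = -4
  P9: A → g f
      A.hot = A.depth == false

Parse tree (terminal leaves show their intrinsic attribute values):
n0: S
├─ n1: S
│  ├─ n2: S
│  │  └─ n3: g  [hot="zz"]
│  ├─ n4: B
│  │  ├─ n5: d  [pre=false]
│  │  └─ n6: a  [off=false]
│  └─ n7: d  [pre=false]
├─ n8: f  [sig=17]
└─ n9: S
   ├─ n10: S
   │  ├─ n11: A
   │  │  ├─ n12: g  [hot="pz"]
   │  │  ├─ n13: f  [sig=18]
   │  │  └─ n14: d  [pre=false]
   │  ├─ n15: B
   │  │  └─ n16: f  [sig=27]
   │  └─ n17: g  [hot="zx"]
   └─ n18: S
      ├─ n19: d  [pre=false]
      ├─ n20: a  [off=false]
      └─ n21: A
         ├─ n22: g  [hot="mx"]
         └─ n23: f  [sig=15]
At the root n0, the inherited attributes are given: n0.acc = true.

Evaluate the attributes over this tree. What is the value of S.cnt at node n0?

"zp"

1. n0.acc = true  [given at root]
2. n1.acc = false  [S₀.acc == false]
3. n2.acc = false  [S₀.acc == true]
4. n3.hot = "zz"  [terminal]
5. n2.cnt = "zn"  ["zn"]
6. n2.live = 16  [16]
7. n2.ok = 24  [24]
8. n5.pre = false  [terminal]
9. n6.off = false  [terminal]
10. n4.depth = "pm"  ["pm"]
11. n4.fin = true  [d.pre == false]
12. n4.mk = -9  [-9]
13. n4.wid = "un"  ["un"]
14. n7.pre = false  [terminal]
15. n1.cnt = "z"  [if S₀.acc then S₁.cnt else "z"]
16. n1.live = 16  [S₁.ok + B.mk + 1]
17. n1.ok = 7  [S₁.ok * 2 - 41]
18. n8.sig = 17  [terminal]
19. n9.acc = true  [S₁.live > 15]
20. n10.acc = true  [S₀.acc == true]
21. n11.depth = false  [S.acc == false]
22. n11.val = true  [S.acc == true]
23. n12.hot = "pz"  [terminal]
24. n13.sig = 18  [terminal]
25. n14.pre = false  [terminal]
26. n11.hot = true  [A.depth == false]
27. n16.sig = 27  [terminal]
28. n15.depth = "um"  ["um"]
29. n15.fin = false  [f.sig > 27]
30. n15.mk = 4  [4]
31. n15.wid = "yu"  ["yu"]
32. n17.hot = "zx"  [terminal]
33. n10.cnt = "zxy"  [g.hot ++ "y"]
34. n10.live = 19  [19]
35. n10.ok = -8  [B.mk - 12]
36. n18.acc = true  [S₀.acc == true]
37. n19.pre = false  [terminal]
38. n20.off = false  [terminal]
39. n21.depth = false  [false]
40. n21.val = false  [a.off == true]
41. n22.hot = "mx"  [terminal]
42. n23.sig = 15  [terminal]
43. n21.hot = true  [A.depth == false]
44. n18.cnt = "yy"  ["yy"]
45. n18.live = 13  [13]
46. n18.ok = -4  [-4]
47. n9.cnt = "yyzxy"  [S₂.cnt ++ S₁.cnt]
48. n9.live = 2  [S₂.ok + 6]
49. n9.ok = -6  [S₂.ok + S₂.live - 15]
50. n0.cnt = "zp"  [S₁.cnt ++ "p"]
51. n0.live = 23  [S₁.live + f.sig - 10]
52. n0.ok = 9  [S₂.live + S₁.live - 9]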